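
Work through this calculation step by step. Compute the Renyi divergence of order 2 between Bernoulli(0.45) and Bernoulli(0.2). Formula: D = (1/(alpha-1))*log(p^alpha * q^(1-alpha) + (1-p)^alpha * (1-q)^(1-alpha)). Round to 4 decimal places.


Renyi divergence of order alpha between Bernoulli distributions:
D = (1/(alpha-1))*log(p^alpha * q^(1-alpha) + (1-p)^alpha * (1-q)^(1-alpha)).
alpha = 2, p = 0.45, q = 0.2.
p^alpha * q^(1-alpha) = 0.45^2 * 0.2^-1 = 1.0125.
(1-p)^alpha * (1-q)^(1-alpha) = 0.55^2 * 0.8^-1 = 0.378125.
sum = 1.0125 + 0.378125 = 1.390625.
D = (1/1)*log(1.390625) = 0.3298

0.3298


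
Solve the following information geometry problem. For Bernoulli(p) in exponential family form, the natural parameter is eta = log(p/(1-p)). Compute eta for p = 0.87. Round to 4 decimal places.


Natural parameter for Bernoulli: eta = log(p/(1-p)).
p = 0.87, 1-p = 0.13.
p/(1-p) = 6.692308.
eta = log(6.692308) = 1.9010

1.9010


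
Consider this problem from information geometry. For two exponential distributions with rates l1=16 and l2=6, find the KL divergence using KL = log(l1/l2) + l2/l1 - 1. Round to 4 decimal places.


KL divergence for exponential family:
KL = log(l1/l2) + l2/l1 - 1.
log(16/6) = 0.980829.
6/16 = 0.375.
KL = 0.980829 + 0.375 - 1 = 0.3558

0.3558


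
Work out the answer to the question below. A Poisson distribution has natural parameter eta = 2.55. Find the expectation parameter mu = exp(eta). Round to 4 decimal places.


Expectation parameter for Poisson exponential family:
mu = exp(eta).
eta = 2.55.
mu = exp(2.55) = 12.8071

12.8071


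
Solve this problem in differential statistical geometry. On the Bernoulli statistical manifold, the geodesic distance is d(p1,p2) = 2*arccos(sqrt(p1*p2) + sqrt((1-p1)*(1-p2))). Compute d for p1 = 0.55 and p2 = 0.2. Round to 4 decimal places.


Geodesic distance on Bernoulli manifold:
d(p1,p2) = 2*arccos(sqrt(p1*p2) + sqrt((1-p1)*(1-p2))).
sqrt(p1*p2) = sqrt(0.55*0.2) = 0.331662.
sqrt((1-p1)*(1-p2)) = sqrt(0.45*0.8) = 0.6.
arg = 0.331662 + 0.6 = 0.931662.
d = 2*arccos(0.931662) = 0.7437

0.7437


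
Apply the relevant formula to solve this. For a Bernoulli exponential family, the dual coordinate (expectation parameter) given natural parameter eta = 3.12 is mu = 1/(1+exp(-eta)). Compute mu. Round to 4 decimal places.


Dual coordinate (expectation parameter) for Bernoulli:
mu = 1/(1+exp(-eta)).
eta = 3.12.
exp(-eta) = exp(-3.12) = 0.044157.
mu = 1/(1+0.044157) = 0.9577

0.9577


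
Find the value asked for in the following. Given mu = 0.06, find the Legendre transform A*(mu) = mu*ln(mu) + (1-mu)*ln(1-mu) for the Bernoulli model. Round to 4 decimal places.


Legendre transform for Bernoulli:
A*(mu) = mu*log(mu) + (1-mu)*log(1-mu).
mu = 0.06, 1-mu = 0.94.
mu*log(mu) = 0.06*log(0.06) = -0.168805.
(1-mu)*log(1-mu) = 0.94*log(0.94) = -0.058163.
A* = -0.168805 + -0.058163 = -0.2270

-0.2270


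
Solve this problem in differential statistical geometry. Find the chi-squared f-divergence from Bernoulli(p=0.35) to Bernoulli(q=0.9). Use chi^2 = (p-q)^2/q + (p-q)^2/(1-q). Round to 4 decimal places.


Chi-squared divergence between Bernoulli distributions:
chi^2 = (p-q)^2/q + (p-q)^2/(1-q).
p = 0.35, q = 0.9, p-q = -0.55.
(p-q)^2 = 0.3025.
term1 = 0.3025/0.9 = 0.336111.
term2 = 0.3025/0.1 = 3.025.
chi^2 = 0.336111 + 3.025 = 3.3611

3.3611


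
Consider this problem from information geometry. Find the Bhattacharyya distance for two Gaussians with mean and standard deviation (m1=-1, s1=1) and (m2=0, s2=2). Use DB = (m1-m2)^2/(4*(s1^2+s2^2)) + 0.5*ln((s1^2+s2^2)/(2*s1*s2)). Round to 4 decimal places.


Bhattacharyya distance between two Gaussians:
DB = (m1-m2)^2/(4*(s1^2+s2^2)) + (1/2)*ln((s1^2+s2^2)/(2*s1*s2)).
(m1-m2)^2 = (-1)^2 = 1.
s1^2+s2^2 = 1 + 4 = 5.
term1 = 1/20 = 0.05.
term2 = 0.5*ln(5/4.0) = 0.111572.
DB = 0.05 + 0.111572 = 0.1616

0.1616


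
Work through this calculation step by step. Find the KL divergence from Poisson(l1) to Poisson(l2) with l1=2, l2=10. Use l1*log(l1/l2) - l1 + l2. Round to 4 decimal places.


KL divergence for Poisson:
KL = l1*log(l1/l2) - l1 + l2.
l1 = 2, l2 = 10.
log(2/10) = -1.609438.
l1*log(l1/l2) = 2 * -1.609438 = -3.218876.
KL = -3.218876 - 2 + 10 = 4.7811

4.7811


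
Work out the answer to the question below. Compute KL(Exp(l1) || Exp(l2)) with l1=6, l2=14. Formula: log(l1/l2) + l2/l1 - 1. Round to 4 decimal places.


KL divergence for exponential family:
KL = log(l1/l2) + l2/l1 - 1.
log(6/14) = -0.847298.
14/6 = 2.333333.
KL = -0.847298 + 2.333333 - 1 = 0.4860

0.4860


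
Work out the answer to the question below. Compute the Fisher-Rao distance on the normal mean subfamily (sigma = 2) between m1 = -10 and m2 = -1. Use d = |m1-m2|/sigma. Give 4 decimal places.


On the fixed-variance normal subfamily, geodesic distance = |m1-m2|/sigma.
|-10 - -1| = 9.
sigma = 2.
d = 9/2 = 4.5000

4.5000


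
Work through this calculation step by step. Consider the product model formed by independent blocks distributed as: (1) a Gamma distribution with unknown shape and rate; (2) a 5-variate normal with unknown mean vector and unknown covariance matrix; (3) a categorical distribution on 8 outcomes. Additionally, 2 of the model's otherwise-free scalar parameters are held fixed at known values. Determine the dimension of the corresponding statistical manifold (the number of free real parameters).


The dimension of a statistical manifold equals the number of free
(independent) real parameters of the model. For a product of independent
blocks the parameter counts add.
- Gamma (shape, rate): 2.
- 5-variate normal: 5 (mean) + 5*6/2 = 15 (symmetric covariance) = 20.
- categorical on 8 outcomes (probabilities sum to 1): 8-1 = 7.
Total = 2 + 20 + 7 = 29.
2 parameter(s) fixed at known values: 29 - 2 = 27.
Dimension = 27

27


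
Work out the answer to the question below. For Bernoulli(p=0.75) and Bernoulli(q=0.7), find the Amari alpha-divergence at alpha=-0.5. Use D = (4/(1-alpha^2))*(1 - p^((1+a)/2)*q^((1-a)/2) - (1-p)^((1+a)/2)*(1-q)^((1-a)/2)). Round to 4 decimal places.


Amari alpha-divergence:
D = (4/(1-alpha^2))*(1 - p^((1+a)/2)*q^((1-a)/2) - (1-p)^((1+a)/2)*(1-q)^((1-a)/2)).
alpha = -0.5, p = 0.75, q = 0.7.
e1 = (1+alpha)/2 = 0.25, e2 = (1-alpha)/2 = 0.75.
t1 = p^e1 * q^e2 = 0.75^0.25 * 0.7^0.75 = 0.712178.
t2 = (1-p)^e1 * (1-q)^e2 = 0.25^0.25 * 0.3^0.75 = 0.286633.
4/(1-alpha^2) = 5.333333.
D = 5.333333*(1 - 0.712178 - 0.286633) = 0.0063

0.0063


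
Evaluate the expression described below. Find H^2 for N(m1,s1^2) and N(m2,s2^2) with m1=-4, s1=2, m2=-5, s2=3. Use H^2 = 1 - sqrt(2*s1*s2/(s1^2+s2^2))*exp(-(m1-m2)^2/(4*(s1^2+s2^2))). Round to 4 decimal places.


Squared Hellinger distance for Gaussians:
H^2 = 1 - sqrt(2*s1*s2/(s1^2+s2^2)) * exp(-(m1-m2)^2/(4*(s1^2+s2^2))).
s1^2 = 4, s2^2 = 9, s1^2+s2^2 = 13.
sqrt(2*2*3/(13)) = 0.960769.
(m1-m2)^2 = (1)^2 = 1.
exp(-1/(4*13)) = exp(-0.019231) = 0.980953.
H^2 = 1 - 0.960769*0.980953 = 0.0575

0.0575


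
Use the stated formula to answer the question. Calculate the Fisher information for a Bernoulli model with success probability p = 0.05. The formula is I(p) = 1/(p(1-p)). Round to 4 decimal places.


For Bernoulli(p), Fisher information is I(p) = 1/(p*(1-p)).
p = 0.05, 1-p = 0.95.
p*(1-p) = 0.0475.
I(p) = 1/0.0475 = 21.0526

21.0526


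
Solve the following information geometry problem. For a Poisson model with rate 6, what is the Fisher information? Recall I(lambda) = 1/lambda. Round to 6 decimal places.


Fisher information for Poisson: I(lambda) = 1/lambda.
lambda = 6.
I(lambda) = 1/6 = 0.166667

0.166667


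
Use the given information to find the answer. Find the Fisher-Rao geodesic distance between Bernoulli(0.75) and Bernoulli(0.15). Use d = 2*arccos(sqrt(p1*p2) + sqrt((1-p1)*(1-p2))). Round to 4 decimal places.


Geodesic distance on Bernoulli manifold:
d(p1,p2) = 2*arccos(sqrt(p1*p2) + sqrt((1-p1)*(1-p2))).
sqrt(p1*p2) = sqrt(0.75*0.15) = 0.33541.
sqrt((1-p1)*(1-p2)) = sqrt(0.25*0.85) = 0.460977.
arg = 0.33541 + 0.460977 = 0.796387.
d = 2*arccos(0.796387) = 1.2990

1.2990


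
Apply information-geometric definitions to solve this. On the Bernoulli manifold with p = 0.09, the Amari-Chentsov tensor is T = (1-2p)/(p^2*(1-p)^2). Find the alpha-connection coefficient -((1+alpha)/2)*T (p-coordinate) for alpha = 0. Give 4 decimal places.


Skewness (Amari-Chentsov) tensor: T = (1-2p)/(p^2*(1-p)^2).
p = 0.09, 1-2p = 0.82, p^2 = 0.0081, (1-p)^2 = 0.8281.
T = 0.82/(0.0081 * 0.8281) = 122.249206.
In the p-coordinate, Gamma^(alpha) = Gamma^(0) - (alpha/2)*T with Gamma^(0) = (1/2)*g'(p) = -T/2,
so Gamma^(alpha) = -((1+alpha)/2)*T.
alpha = 0, -(1+alpha)/2 = -0.5.
Gamma = -0.5 * 122.249206 = -61.1246

-61.1246


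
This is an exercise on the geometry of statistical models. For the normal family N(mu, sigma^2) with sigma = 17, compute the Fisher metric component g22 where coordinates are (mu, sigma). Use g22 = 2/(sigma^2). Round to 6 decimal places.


For the 2-parameter normal family, the Fisher metric has:
  g11 = 1/sigma^2, g22 = 2/sigma^2.
sigma = 17, sigma^2 = 289.
g22 = 0.006920

0.006920


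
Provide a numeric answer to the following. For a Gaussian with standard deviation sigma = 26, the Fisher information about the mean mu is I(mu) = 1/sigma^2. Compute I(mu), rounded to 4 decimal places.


The Fisher information for the mean of a normal distribution is I(mu) = 1/sigma^2.
sigma = 26, so sigma^2 = 676.
I(mu) = 1/676 = 0.0015

0.0015


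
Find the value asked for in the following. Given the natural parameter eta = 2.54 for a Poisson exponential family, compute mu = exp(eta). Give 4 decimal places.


Expectation parameter for Poisson exponential family:
mu = exp(eta).
eta = 2.54.
mu = exp(2.54) = 12.6797

12.6797


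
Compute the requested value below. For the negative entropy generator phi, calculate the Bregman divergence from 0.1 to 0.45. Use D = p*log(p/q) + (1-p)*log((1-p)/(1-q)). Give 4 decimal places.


Bregman divergence with negative entropy generator:
D = p*log(p/q) + (1-p)*log((1-p)/(1-q)).
p = 0.1, q = 0.45.
p*log(p/q) = 0.1*log(0.1/0.45) = -0.150408.
(1-p)*log((1-p)/(1-q)) = 0.9*log(0.9/0.55) = 0.443229.
D = -0.150408 + 0.443229 = 0.2928

0.2928


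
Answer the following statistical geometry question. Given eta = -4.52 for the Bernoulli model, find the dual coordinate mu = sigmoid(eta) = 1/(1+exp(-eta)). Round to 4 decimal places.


Dual coordinate (expectation parameter) for Bernoulli:
mu = 1/(1+exp(-eta)).
eta = -4.52.
exp(-eta) = exp(4.52) = 91.835598.
mu = 1/(1+91.835598) = 0.0108

0.0108


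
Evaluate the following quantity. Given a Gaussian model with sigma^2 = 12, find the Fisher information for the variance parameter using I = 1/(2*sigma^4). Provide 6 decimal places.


Fisher information for variance: I(sigma^2) = 1/(2*sigma^4).
sigma^2 = 12, so sigma^4 = 144.
I = 1/(2*144) = 1/288 = 0.003472

0.003472


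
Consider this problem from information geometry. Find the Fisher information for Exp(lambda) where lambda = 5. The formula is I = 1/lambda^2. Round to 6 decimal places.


Fisher information for exponential: I(lambda) = 1/lambda^2.
lambda = 5, lambda^2 = 25.
I = 1/25 = 0.040000

0.040000


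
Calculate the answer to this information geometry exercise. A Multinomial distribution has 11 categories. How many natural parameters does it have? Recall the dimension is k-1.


Exponential family dimension calculation:
For Multinomial with k=11 categories, dim = k-1 = 10.

10


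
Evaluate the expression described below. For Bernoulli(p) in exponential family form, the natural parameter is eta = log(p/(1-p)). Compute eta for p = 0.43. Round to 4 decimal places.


Natural parameter for Bernoulli: eta = log(p/(1-p)).
p = 0.43, 1-p = 0.57.
p/(1-p) = 0.754386.
eta = log(0.754386) = -0.2819

-0.2819


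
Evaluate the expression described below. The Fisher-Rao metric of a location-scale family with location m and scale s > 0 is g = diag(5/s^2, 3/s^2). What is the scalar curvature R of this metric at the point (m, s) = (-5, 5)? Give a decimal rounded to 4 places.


The metric has the form g = (A dm^2 + B ds^2)/s^2 with A = 5, B = 3.
Substitute u = sqrt(A/B)*m: g = B*(du^2 + ds^2)/s^2, i.e. B times the
Poincare upper half-plane metric, which has constant Gaussian curvature -1.
Scaling a 2D metric by a constant c divides the Gaussian curvature by c,
so K = -1/B = -1/(3) = -0.3333 everywhere (the point (m, s) = (-5, 5) is irrelevant:
the curvature is constant).
Scalar curvature in dimension 2: R = 2K = -2/(3) = -0.6667.

-0.6667


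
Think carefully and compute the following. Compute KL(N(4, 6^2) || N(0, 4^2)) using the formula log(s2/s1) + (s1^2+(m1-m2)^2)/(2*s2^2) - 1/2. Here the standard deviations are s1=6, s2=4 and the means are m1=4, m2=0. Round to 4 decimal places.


KL divergence between normal distributions:
KL = log(s2/s1) + (s1^2 + (m1-m2)^2)/(2*s2^2) - 1/2.
log(4/6) = -0.405465.
(6^2 + (4-0)^2)/(2*4^2) = (36 + 16)/32 = 1.625.
KL = -0.405465 + 1.625 - 0.5 = 0.7195

0.7195


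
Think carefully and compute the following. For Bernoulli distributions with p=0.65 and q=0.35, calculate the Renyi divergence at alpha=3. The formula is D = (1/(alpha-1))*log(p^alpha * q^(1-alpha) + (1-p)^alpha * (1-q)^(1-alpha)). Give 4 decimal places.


Renyi divergence of order alpha between Bernoulli distributions:
D = (1/(alpha-1))*log(p^alpha * q^(1-alpha) + (1-p)^alpha * (1-q)^(1-alpha)).
alpha = 3, p = 0.65, q = 0.35.
p^alpha * q^(1-alpha) = 0.65^3 * 0.35^-2 = 2.241837.
(1-p)^alpha * (1-q)^(1-alpha) = 0.35^3 * 0.65^-2 = 0.101479.
sum = 2.241837 + 0.101479 = 2.343316.
D = (1/2)*log(2.343316) = 0.4258

0.4258


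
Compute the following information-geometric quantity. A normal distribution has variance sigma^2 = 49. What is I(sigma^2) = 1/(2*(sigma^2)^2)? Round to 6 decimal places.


Fisher information for variance: I(sigma^2) = 1/(2*sigma^4).
sigma^2 = 49, so sigma^4 = 2401.
I = 1/(2*2401) = 1/4802 = 0.000208

0.000208


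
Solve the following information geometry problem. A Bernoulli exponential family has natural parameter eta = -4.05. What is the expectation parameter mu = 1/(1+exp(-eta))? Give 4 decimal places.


Dual coordinate (expectation parameter) for Bernoulli:
mu = 1/(1+exp(-eta)).
eta = -4.05.
exp(-eta) = exp(4.05) = 57.397457.
mu = 1/(1+57.397457) = 0.0171

0.0171


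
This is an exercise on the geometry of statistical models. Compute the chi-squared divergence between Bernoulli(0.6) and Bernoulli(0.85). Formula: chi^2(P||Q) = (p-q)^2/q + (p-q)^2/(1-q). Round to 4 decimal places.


Chi-squared divergence between Bernoulli distributions:
chi^2 = (p-q)^2/q + (p-q)^2/(1-q).
p = 0.6, q = 0.85, p-q = -0.25.
(p-q)^2 = 0.0625.
term1 = 0.0625/0.85 = 0.073529.
term2 = 0.0625/0.15 = 0.416667.
chi^2 = 0.073529 + 0.416667 = 0.4902

0.4902


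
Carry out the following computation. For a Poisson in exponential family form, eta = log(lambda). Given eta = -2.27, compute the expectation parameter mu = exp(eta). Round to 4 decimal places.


Expectation parameter for Poisson exponential family:
mu = exp(eta).
eta = -2.27.
mu = exp(-2.27) = 0.1033

0.1033


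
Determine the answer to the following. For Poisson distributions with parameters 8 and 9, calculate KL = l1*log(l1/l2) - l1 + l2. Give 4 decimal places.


KL divergence for Poisson:
KL = l1*log(l1/l2) - l1 + l2.
l1 = 8, l2 = 9.
log(8/9) = -0.117783.
l1*log(l1/l2) = 8 * -0.117783 = -0.942264.
KL = -0.942264 - 8 + 9 = 0.0577

0.0577


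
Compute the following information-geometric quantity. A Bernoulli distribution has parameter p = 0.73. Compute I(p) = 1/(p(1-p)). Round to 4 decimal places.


For Bernoulli(p), Fisher information is I(p) = 1/(p*(1-p)).
p = 0.73, 1-p = 0.27.
p*(1-p) = 0.1971.
I(p) = 1/0.1971 = 5.0736

5.0736


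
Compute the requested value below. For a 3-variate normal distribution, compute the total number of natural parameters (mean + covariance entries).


Exponential family dimension calculation:
For 3-dim MVN: mean has 3 params, covariance has 3*4/2 = 6 unique entries.
Total dim = 3 + 6 = 9.

9


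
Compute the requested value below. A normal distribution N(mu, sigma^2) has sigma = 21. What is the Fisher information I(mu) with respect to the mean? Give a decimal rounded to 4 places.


The Fisher information for the mean of a normal distribution is I(mu) = 1/sigma^2.
sigma = 21, so sigma^2 = 441.
I(mu) = 1/441 = 0.0023

0.0023


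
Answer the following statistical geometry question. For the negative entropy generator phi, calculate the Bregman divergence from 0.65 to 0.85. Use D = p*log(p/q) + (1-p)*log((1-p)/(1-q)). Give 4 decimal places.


Bregman divergence with negative entropy generator:
D = p*log(p/q) + (1-p)*log((1-p)/(1-q)).
p = 0.65, q = 0.85.
p*log(p/q) = 0.65*log(0.65/0.85) = -0.174372.
(1-p)*log((1-p)/(1-q)) = 0.35*log(0.35/0.15) = 0.296554.
D = -0.174372 + 0.296554 = 0.1222

0.1222


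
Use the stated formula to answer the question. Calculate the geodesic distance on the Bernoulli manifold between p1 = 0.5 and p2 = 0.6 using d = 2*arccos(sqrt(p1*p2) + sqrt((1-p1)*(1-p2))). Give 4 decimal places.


Geodesic distance on Bernoulli manifold:
d(p1,p2) = 2*arccos(sqrt(p1*p2) + sqrt((1-p1)*(1-p2))).
sqrt(p1*p2) = sqrt(0.5*0.6) = 0.547723.
sqrt((1-p1)*(1-p2)) = sqrt(0.5*0.4) = 0.447214.
arg = 0.547723 + 0.447214 = 0.994936.
d = 2*arccos(0.994936) = 0.2014

0.2014


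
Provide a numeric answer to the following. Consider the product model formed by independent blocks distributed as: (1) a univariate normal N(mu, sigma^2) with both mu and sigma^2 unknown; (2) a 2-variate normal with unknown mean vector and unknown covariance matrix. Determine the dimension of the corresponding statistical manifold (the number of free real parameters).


The dimension of a statistical manifold equals the number of free
(independent) real parameters of the model. For a product of independent
blocks the parameter counts add.
- normal (mu, sigma^2): 2.
- 2-variate normal: 2 (mean) + 2*3/2 = 3 (symmetric covariance) = 5.
Total = 2 + 5 = 7.
Dimension = 7

7


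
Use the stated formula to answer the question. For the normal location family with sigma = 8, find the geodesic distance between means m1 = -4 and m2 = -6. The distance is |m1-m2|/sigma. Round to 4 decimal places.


On the fixed-variance normal subfamily, geodesic distance = |m1-m2|/sigma.
|-4 - -6| = 2.
sigma = 8.
d = 2/8 = 0.2500

0.2500


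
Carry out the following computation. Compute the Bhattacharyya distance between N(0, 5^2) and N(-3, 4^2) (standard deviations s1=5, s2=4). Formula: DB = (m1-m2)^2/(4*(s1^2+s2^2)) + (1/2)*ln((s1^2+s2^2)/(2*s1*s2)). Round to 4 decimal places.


Bhattacharyya distance between two Gaussians:
DB = (m1-m2)^2/(4*(s1^2+s2^2)) + (1/2)*ln((s1^2+s2^2)/(2*s1*s2)).
(m1-m2)^2 = (3)^2 = 9.
s1^2+s2^2 = 25 + 16 = 41.
term1 = 9/164 = 0.054878.
term2 = 0.5*ln(41/40.0) = 0.012346.
DB = 0.054878 + 0.012346 = 0.0672

0.0672


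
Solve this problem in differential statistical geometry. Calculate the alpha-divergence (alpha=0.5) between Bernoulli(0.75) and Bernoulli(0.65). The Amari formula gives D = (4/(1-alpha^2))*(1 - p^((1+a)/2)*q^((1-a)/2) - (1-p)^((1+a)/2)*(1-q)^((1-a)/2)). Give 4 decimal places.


Amari alpha-divergence:
D = (4/(1-alpha^2))*(1 - p^((1+a)/2)*q^((1-a)/2) - (1-p)^((1+a)/2)*(1-q)^((1-a)/2)).
alpha = 0.5, p = 0.75, q = 0.65.
e1 = (1+alpha)/2 = 0.75, e2 = (1-alpha)/2 = 0.25.
t1 = p^e1 * q^e2 = 0.75^0.75 * 0.65^0.25 = 0.723643.
t2 = (1-p)^e1 * (1-q)^e2 = 0.25^0.75 * 0.35^0.25 = 0.271939.
4/(1-alpha^2) = 5.333333.
D = 5.333333*(1 - 0.723643 - 0.271939) = 0.0236

0.0236


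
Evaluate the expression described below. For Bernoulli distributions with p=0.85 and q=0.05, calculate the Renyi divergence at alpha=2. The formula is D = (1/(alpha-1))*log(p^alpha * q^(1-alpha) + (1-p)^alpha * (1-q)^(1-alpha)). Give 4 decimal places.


Renyi divergence of order alpha between Bernoulli distributions:
D = (1/(alpha-1))*log(p^alpha * q^(1-alpha) + (1-p)^alpha * (1-q)^(1-alpha)).
alpha = 2, p = 0.85, q = 0.05.
p^alpha * q^(1-alpha) = 0.85^2 * 0.05^-1 = 14.45.
(1-p)^alpha * (1-q)^(1-alpha) = 0.15^2 * 0.95^-1 = 0.023684.
sum = 14.45 + 0.023684 = 14.473684.
D = (1/1)*log(14.473684) = 2.6723

2.6723


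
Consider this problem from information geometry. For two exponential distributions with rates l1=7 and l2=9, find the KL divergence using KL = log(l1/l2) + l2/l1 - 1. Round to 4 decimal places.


KL divergence for exponential family:
KL = log(l1/l2) + l2/l1 - 1.
log(7/9) = -0.251314.
9/7 = 1.285714.
KL = -0.251314 + 1.285714 - 1 = 0.0344

0.0344


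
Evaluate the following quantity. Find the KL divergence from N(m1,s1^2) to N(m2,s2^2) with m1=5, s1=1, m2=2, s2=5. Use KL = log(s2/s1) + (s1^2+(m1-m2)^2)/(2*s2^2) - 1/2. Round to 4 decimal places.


KL divergence between normal distributions:
KL = log(s2/s1) + (s1^2 + (m1-m2)^2)/(2*s2^2) - 1/2.
log(5/1) = 1.609438.
(1^2 + (5-2)^2)/(2*5^2) = (1 + 9)/50 = 0.2.
KL = 1.609438 + 0.2 - 0.5 = 1.3094

1.3094


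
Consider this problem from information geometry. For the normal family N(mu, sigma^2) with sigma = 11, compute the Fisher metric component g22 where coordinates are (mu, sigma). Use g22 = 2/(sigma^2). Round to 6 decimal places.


For the 2-parameter normal family, the Fisher metric has:
  g11 = 1/sigma^2, g22 = 2/sigma^2.
sigma = 11, sigma^2 = 121.
g22 = 0.016529

0.016529


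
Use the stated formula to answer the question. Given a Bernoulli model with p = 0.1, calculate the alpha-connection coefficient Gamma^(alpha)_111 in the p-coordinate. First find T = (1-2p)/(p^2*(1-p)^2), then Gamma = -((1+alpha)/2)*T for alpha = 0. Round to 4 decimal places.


Skewness (Amari-Chentsov) tensor: T = (1-2p)/(p^2*(1-p)^2).
p = 0.1, 1-2p = 0.8, p^2 = 0.01, (1-p)^2 = 0.81.
T = 0.8/(0.01 * 0.81) = 98.765432.
In the p-coordinate, Gamma^(alpha) = Gamma^(0) - (alpha/2)*T with Gamma^(0) = (1/2)*g'(p) = -T/2,
so Gamma^(alpha) = -((1+alpha)/2)*T.
alpha = 0, -(1+alpha)/2 = -0.5.
Gamma = -0.5 * 98.765432 = -49.3827

-49.3827


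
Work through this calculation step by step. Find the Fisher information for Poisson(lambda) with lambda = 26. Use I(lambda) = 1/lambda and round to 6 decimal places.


Fisher information for Poisson: I(lambda) = 1/lambda.
lambda = 26.
I(lambda) = 1/26 = 0.038462

0.038462


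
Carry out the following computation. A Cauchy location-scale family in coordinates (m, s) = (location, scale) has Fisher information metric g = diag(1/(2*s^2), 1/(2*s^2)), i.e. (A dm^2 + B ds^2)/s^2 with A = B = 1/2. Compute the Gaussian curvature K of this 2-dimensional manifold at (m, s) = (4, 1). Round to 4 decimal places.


The metric has the form g = (A dm^2 + B ds^2)/s^2 with A = 1/2, B = 1/2.
Substitute u = sqrt(A/B)*m: g = B*(du^2 + ds^2)/s^2, i.e. B times the
Poincare upper half-plane metric, which has constant Gaussian curvature -1.
Scaling a 2D metric by a constant c divides the Gaussian curvature by c,
so K = -1/B = -1/(1/2) = -2.0000 everywhere (the point (m, s) = (4, 1) is irrelevant:
the curvature is constant).
The requested Gaussian curvature is K = -2.0000.

-2.0000


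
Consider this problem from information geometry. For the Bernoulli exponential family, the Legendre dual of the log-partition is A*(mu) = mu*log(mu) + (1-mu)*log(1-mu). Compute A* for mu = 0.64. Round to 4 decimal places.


Legendre transform for Bernoulli:
A*(mu) = mu*log(mu) + (1-mu)*log(1-mu).
mu = 0.64, 1-mu = 0.36.
mu*log(mu) = 0.64*log(0.64) = -0.285624.
(1-mu)*log(1-mu) = 0.36*log(0.36) = -0.367794.
A* = -0.285624 + -0.367794 = -0.6534

-0.6534


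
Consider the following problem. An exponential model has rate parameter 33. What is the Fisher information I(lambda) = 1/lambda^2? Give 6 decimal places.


Fisher information for exponential: I(lambda) = 1/lambda^2.
lambda = 33, lambda^2 = 1089.
I = 1/1089 = 0.000918

0.000918


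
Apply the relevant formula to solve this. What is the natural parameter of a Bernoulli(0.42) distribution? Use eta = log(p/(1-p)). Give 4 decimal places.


Natural parameter for Bernoulli: eta = log(p/(1-p)).
p = 0.42, 1-p = 0.58.
p/(1-p) = 0.724138.
eta = log(0.724138) = -0.3228

-0.3228


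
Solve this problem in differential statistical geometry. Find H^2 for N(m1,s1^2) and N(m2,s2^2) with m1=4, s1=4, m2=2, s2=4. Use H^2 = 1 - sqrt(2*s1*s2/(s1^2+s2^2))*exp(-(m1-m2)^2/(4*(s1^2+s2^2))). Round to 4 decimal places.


Squared Hellinger distance for Gaussians:
H^2 = 1 - sqrt(2*s1*s2/(s1^2+s2^2)) * exp(-(m1-m2)^2/(4*(s1^2+s2^2))).
s1^2 = 16, s2^2 = 16, s1^2+s2^2 = 32.
sqrt(2*4*4/(32)) = 1.0.
(m1-m2)^2 = (2)^2 = 4.
exp(-4/(4*32)) = exp(-0.03125) = 0.969233.
H^2 = 1 - 1.0*0.969233 = 0.0308

0.0308


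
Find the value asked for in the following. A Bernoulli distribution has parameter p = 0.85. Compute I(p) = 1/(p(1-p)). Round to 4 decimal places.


For Bernoulli(p), Fisher information is I(p) = 1/(p*(1-p)).
p = 0.85, 1-p = 0.15.
p*(1-p) = 0.1275.
I(p) = 1/0.1275 = 7.8431

7.8431


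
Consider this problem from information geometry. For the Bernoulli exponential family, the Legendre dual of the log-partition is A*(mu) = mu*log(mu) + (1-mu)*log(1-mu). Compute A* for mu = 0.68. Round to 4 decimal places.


Legendre transform for Bernoulli:
A*(mu) = mu*log(mu) + (1-mu)*log(1-mu).
mu = 0.68, 1-mu = 0.32.
mu*log(mu) = 0.68*log(0.68) = -0.26225.
(1-mu)*log(1-mu) = 0.32*log(0.32) = -0.364619.
A* = -0.26225 + -0.364619 = -0.6269

-0.6269


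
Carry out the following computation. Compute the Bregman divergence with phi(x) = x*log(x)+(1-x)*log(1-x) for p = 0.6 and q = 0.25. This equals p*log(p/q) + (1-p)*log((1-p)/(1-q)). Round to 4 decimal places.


Bregman divergence with negative entropy generator:
D = p*log(p/q) + (1-p)*log((1-p)/(1-q)).
p = 0.6, q = 0.25.
p*log(p/q) = 0.6*log(0.6/0.25) = 0.525281.
(1-p)*log((1-p)/(1-q)) = 0.4*log(0.4/0.75) = -0.251443.
D = 0.525281 + -0.251443 = 0.2738

0.2738


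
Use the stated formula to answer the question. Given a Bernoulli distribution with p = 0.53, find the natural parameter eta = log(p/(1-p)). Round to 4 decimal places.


Natural parameter for Bernoulli: eta = log(p/(1-p)).
p = 0.53, 1-p = 0.47.
p/(1-p) = 1.12766.
eta = log(1.12766) = 0.1201

0.1201


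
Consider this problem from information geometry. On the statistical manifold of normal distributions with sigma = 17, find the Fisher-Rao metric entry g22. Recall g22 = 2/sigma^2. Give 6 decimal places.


For the 2-parameter normal family, the Fisher metric has:
  g11 = 1/sigma^2, g22 = 2/sigma^2.
sigma = 17, sigma^2 = 289.
g22 = 0.006920

0.006920


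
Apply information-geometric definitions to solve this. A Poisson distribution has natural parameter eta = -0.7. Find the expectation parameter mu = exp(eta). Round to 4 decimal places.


Expectation parameter for Poisson exponential family:
mu = exp(eta).
eta = -0.7.
mu = exp(-0.7) = 0.4966

0.4966


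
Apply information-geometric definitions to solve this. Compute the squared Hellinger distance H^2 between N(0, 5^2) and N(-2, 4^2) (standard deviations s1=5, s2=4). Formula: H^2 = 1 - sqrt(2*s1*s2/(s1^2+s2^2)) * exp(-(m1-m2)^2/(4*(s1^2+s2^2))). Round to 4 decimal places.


Squared Hellinger distance for Gaussians:
H^2 = 1 - sqrt(2*s1*s2/(s1^2+s2^2)) * exp(-(m1-m2)^2/(4*(s1^2+s2^2))).
s1^2 = 25, s2^2 = 16, s1^2+s2^2 = 41.
sqrt(2*5*4/(41)) = 0.98773.
(m1-m2)^2 = (2)^2 = 4.
exp(-4/(4*41)) = exp(-0.02439) = 0.975905.
H^2 = 1 - 0.98773*0.975905 = 0.0361

0.0361


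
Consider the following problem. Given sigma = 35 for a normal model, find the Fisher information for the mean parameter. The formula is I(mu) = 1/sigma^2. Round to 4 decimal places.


The Fisher information for the mean of a normal distribution is I(mu) = 1/sigma^2.
sigma = 35, so sigma^2 = 1225.
I(mu) = 1/1225 = 0.0008

0.0008


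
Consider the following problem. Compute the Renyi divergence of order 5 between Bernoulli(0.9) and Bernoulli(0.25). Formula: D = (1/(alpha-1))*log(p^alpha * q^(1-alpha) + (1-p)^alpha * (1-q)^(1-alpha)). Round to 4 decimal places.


Renyi divergence of order alpha between Bernoulli distributions:
D = (1/(alpha-1))*log(p^alpha * q^(1-alpha) + (1-p)^alpha * (1-q)^(1-alpha)).
alpha = 5, p = 0.9, q = 0.25.
p^alpha * q^(1-alpha) = 0.9^5 * 0.25^-4 = 151.16544.
(1-p)^alpha * (1-q)^(1-alpha) = 0.1^5 * 0.75^-4 = 3.2e-05.
sum = 151.16544 + 3.2e-05 = 151.165472.
D = (1/4)*log(151.165472) = 1.2546

1.2546


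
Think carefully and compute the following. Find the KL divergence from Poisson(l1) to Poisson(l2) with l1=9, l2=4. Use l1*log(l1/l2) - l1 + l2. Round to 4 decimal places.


KL divergence for Poisson:
KL = l1*log(l1/l2) - l1 + l2.
l1 = 9, l2 = 4.
log(9/4) = 0.81093.
l1*log(l1/l2) = 9 * 0.81093 = 7.298372.
KL = 7.298372 - 9 + 4 = 2.2984

2.2984


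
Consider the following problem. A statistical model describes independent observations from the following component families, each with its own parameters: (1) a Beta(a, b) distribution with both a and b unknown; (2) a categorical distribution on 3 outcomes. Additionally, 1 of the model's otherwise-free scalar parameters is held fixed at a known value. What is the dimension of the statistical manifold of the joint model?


The dimension of a statistical manifold equals the number of free
(independent) real parameters of the model. For a product of independent
blocks the parameter counts add.
- Beta (a, b): 2.
- categorical on 3 outcomes (probabilities sum to 1): 3-1 = 2.
Total = 2 + 2 = 4.
1 parameter(s) fixed at known values: 4 - 1 = 3.
Dimension = 3

3


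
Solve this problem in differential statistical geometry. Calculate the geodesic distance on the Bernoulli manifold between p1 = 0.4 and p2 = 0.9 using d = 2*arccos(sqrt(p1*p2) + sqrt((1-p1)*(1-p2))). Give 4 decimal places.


Geodesic distance on Bernoulli manifold:
d(p1,p2) = 2*arccos(sqrt(p1*p2) + sqrt((1-p1)*(1-p2))).
sqrt(p1*p2) = sqrt(0.4*0.9) = 0.6.
sqrt((1-p1)*(1-p2)) = sqrt(0.6*0.1) = 0.244949.
arg = 0.6 + 0.244949 = 0.844949.
d = 2*arccos(0.844949) = 1.1287

1.1287


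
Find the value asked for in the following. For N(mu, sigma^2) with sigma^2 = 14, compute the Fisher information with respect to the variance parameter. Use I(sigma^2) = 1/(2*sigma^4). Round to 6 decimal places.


Fisher information for variance: I(sigma^2) = 1/(2*sigma^4).
sigma^2 = 14, so sigma^4 = 196.
I = 1/(2*196) = 1/392 = 0.002551

0.002551


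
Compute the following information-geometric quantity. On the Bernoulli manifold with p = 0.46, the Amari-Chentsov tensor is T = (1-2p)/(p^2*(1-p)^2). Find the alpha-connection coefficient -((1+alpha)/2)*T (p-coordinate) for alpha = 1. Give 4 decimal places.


Skewness (Amari-Chentsov) tensor: T = (1-2p)/(p^2*(1-p)^2).
p = 0.46, 1-2p = 0.08, p^2 = 0.2116, (1-p)^2 = 0.2916.
T = 0.08/(0.2116 * 0.2916) = 1.296543.
In the p-coordinate, Gamma^(alpha) = Gamma^(0) - (alpha/2)*T with Gamma^(0) = (1/2)*g'(p) = -T/2,
so Gamma^(alpha) = -((1+alpha)/2)*T.
alpha = 1, -(1+alpha)/2 = -1.0.
Gamma = -1.0 * 1.296543 = -1.2965

-1.2965


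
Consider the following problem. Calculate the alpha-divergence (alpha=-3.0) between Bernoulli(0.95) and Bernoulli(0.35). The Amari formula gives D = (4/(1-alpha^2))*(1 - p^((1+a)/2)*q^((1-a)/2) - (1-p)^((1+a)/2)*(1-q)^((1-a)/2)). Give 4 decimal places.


Amari alpha-divergence:
D = (4/(1-alpha^2))*(1 - p^((1+a)/2)*q^((1-a)/2) - (1-p)^((1+a)/2)*(1-q)^((1-a)/2)).
alpha = -3.0, p = 0.95, q = 0.35.
e1 = (1+alpha)/2 = -1.0, e2 = (1-alpha)/2 = 2.0.
t1 = p^e1 * q^e2 = 0.95^-1.0 * 0.35^2.0 = 0.128947.
t2 = (1-p)^e1 * (1-q)^e2 = 0.05^-1.0 * 0.65^2.0 = 8.45.
4/(1-alpha^2) = -0.5.
D = -0.5*(1 - 0.128947 - 8.45) = 3.7895

3.7895


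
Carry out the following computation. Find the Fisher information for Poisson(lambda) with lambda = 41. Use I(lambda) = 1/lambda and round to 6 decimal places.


Fisher information for Poisson: I(lambda) = 1/lambda.
lambda = 41.
I(lambda) = 1/41 = 0.024390

0.024390


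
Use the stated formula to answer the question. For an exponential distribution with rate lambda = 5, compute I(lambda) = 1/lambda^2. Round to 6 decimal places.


Fisher information for exponential: I(lambda) = 1/lambda^2.
lambda = 5, lambda^2 = 25.
I = 1/25 = 0.040000

0.040000


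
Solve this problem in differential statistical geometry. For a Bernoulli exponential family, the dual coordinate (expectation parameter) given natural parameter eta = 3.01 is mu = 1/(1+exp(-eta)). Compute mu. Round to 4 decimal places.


Dual coordinate (expectation parameter) for Bernoulli:
mu = 1/(1+exp(-eta)).
eta = 3.01.
exp(-eta) = exp(-3.01) = 0.049292.
mu = 1/(1+0.049292) = 0.9530

0.9530


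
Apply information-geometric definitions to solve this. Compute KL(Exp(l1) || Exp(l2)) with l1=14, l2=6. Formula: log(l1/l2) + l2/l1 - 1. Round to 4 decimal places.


KL divergence for exponential family:
KL = log(l1/l2) + l2/l1 - 1.
log(14/6) = 0.847298.
6/14 = 0.428571.
KL = 0.847298 + 0.428571 - 1 = 0.2759

0.2759


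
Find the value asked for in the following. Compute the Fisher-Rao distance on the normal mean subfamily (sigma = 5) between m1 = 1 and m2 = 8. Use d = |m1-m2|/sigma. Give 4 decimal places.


On the fixed-variance normal subfamily, geodesic distance = |m1-m2|/sigma.
|1 - 8| = 7.
sigma = 5.
d = 7/5 = 1.4000

1.4000


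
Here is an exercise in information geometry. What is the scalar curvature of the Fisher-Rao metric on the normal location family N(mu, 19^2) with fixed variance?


This family has a single free parameter, so its statistical manifold
is 1-dimensional. The Riemann curvature tensor of any 1-dimensional
Riemannian manifold vanishes identically, so R = 0.

0


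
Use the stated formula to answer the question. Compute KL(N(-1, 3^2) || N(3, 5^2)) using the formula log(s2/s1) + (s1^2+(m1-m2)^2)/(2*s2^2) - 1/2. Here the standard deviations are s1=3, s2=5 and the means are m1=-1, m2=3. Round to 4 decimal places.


KL divergence between normal distributions:
KL = log(s2/s1) + (s1^2 + (m1-m2)^2)/(2*s2^2) - 1/2.
log(5/3) = 0.510826.
(3^2 + (-1-3)^2)/(2*5^2) = (9 + 16)/50 = 0.5.
KL = 0.510826 + 0.5 - 0.5 = 0.5108

0.5108


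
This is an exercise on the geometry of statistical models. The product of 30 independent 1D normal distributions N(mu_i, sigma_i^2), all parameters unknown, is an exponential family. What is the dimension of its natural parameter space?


Exponential family dimension calculation:
Each univariate normal has two natural parameters (mu/sigma^2 and -1/(2 sigma^2)).
With 30 independent components, dim = 2 * 30 = 60.

60


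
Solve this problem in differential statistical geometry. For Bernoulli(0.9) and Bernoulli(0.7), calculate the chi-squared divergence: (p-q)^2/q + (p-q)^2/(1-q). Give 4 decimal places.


Chi-squared divergence between Bernoulli distributions:
chi^2 = (p-q)^2/q + (p-q)^2/(1-q).
p = 0.9, q = 0.7, p-q = 0.2.
(p-q)^2 = 0.04.
term1 = 0.04/0.7 = 0.057143.
term2 = 0.04/0.3 = 0.133333.
chi^2 = 0.057143 + 0.133333 = 0.1905

0.1905


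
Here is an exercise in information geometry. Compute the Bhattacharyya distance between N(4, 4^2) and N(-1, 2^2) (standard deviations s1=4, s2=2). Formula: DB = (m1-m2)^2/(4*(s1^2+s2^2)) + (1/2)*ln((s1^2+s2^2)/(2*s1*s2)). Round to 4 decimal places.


Bhattacharyya distance between two Gaussians:
DB = (m1-m2)^2/(4*(s1^2+s2^2)) + (1/2)*ln((s1^2+s2^2)/(2*s1*s2)).
(m1-m2)^2 = (5)^2 = 25.
s1^2+s2^2 = 16 + 4 = 20.
term1 = 25/80 = 0.3125.
term2 = 0.5*ln(20/16.0) = 0.111572.
DB = 0.3125 + 0.111572 = 0.4241

0.4241


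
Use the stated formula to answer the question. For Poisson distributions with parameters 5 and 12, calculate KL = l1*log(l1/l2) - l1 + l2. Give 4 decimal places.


KL divergence for Poisson:
KL = l1*log(l1/l2) - l1 + l2.
l1 = 5, l2 = 12.
log(5/12) = -0.875469.
l1*log(l1/l2) = 5 * -0.875469 = -4.377344.
KL = -4.377344 - 5 + 12 = 2.6227

2.6227


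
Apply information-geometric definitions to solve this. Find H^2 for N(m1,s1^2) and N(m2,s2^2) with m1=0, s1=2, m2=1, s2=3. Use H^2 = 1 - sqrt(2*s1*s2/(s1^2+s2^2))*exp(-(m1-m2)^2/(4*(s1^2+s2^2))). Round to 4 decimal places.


Squared Hellinger distance for Gaussians:
H^2 = 1 - sqrt(2*s1*s2/(s1^2+s2^2)) * exp(-(m1-m2)^2/(4*(s1^2+s2^2))).
s1^2 = 4, s2^2 = 9, s1^2+s2^2 = 13.
sqrt(2*2*3/(13)) = 0.960769.
(m1-m2)^2 = (-1)^2 = 1.
exp(-1/(4*13)) = exp(-0.019231) = 0.980953.
H^2 = 1 - 0.960769*0.980953 = 0.0575

0.0575


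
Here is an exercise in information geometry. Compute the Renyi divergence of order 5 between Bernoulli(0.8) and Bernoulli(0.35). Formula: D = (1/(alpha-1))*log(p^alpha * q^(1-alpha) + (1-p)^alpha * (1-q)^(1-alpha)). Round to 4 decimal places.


Renyi divergence of order alpha between Bernoulli distributions:
D = (1/(alpha-1))*log(p^alpha * q^(1-alpha) + (1-p)^alpha * (1-q)^(1-alpha)).
alpha = 5, p = 0.8, q = 0.35.
p^alpha * q^(1-alpha) = 0.8^5 * 0.35^-4 = 21.836235.
(1-p)^alpha * (1-q)^(1-alpha) = 0.2^5 * 0.65^-4 = 0.001793.
sum = 21.836235 + 0.001793 = 21.838028.
D = (1/4)*log(21.838028) = 0.7709

0.7709


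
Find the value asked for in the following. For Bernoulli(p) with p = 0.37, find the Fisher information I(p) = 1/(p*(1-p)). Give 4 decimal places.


For Bernoulli(p), Fisher information is I(p) = 1/(p*(1-p)).
p = 0.37, 1-p = 0.63.
p*(1-p) = 0.2331.
I(p) = 1/0.2331 = 4.2900

4.2900


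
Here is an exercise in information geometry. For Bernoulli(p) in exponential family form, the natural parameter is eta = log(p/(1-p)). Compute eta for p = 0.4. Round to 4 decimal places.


Natural parameter for Bernoulli: eta = log(p/(1-p)).
p = 0.4, 1-p = 0.6.
p/(1-p) = 0.666667.
eta = log(0.666667) = -0.4055

-0.4055


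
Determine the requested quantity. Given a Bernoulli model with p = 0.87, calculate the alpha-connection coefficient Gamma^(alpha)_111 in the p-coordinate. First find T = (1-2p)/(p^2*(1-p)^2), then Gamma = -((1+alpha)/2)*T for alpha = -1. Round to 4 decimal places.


Skewness (Amari-Chentsov) tensor: T = (1-2p)/(p^2*(1-p)^2).
p = 0.87, 1-2p = -0.74, p^2 = 0.7569, (1-p)^2 = 0.0169.
T = -0.74/(0.7569 * 0.0169) = -57.850419.
In the p-coordinate, Gamma^(alpha) = Gamma^(0) - (alpha/2)*T with Gamma^(0) = (1/2)*g'(p) = -T/2,
so Gamma^(alpha) = -((1+alpha)/2)*T.
alpha = -1, -(1+alpha)/2 = 0.0.
Gamma = 0.0 * -57.850419 = 0.0000

0.0000


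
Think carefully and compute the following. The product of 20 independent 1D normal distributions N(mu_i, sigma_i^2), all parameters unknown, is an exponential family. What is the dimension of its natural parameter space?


Exponential family dimension calculation:
Each univariate normal has two natural parameters (mu/sigma^2 and -1/(2 sigma^2)).
With 20 independent components, dim = 2 * 20 = 40.

40


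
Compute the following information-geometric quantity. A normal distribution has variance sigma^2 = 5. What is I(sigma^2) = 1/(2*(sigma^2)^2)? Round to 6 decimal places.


Fisher information for variance: I(sigma^2) = 1/(2*sigma^4).
sigma^2 = 5, so sigma^4 = 25.
I = 1/(2*25) = 1/50 = 0.020000

0.020000


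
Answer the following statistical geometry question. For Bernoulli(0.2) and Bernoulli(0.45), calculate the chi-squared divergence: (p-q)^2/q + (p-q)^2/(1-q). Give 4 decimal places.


Chi-squared divergence between Bernoulli distributions:
chi^2 = (p-q)^2/q + (p-q)^2/(1-q).
p = 0.2, q = 0.45, p-q = -0.25.
(p-q)^2 = 0.0625.
term1 = 0.0625/0.45 = 0.138889.
term2 = 0.0625/0.55 = 0.113636.
chi^2 = 0.138889 + 0.113636 = 0.2525

0.2525


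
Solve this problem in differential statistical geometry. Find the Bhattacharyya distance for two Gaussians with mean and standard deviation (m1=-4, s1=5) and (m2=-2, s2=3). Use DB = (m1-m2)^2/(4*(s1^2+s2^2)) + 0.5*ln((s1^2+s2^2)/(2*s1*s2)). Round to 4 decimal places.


Bhattacharyya distance between two Gaussians:
DB = (m1-m2)^2/(4*(s1^2+s2^2)) + (1/2)*ln((s1^2+s2^2)/(2*s1*s2)).
(m1-m2)^2 = (-2)^2 = 4.
s1^2+s2^2 = 25 + 9 = 34.
term1 = 4/136 = 0.029412.
term2 = 0.5*ln(34/30.0) = 0.062582.
DB = 0.029412 + 0.062582 = 0.0920

0.0920


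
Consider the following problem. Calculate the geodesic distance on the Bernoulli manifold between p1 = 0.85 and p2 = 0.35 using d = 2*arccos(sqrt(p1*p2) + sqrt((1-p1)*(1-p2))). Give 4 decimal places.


Geodesic distance on Bernoulli manifold:
d(p1,p2) = 2*arccos(sqrt(p1*p2) + sqrt((1-p1)*(1-p2))).
sqrt(p1*p2) = sqrt(0.85*0.35) = 0.545436.
sqrt((1-p1)*(1-p2)) = sqrt(0.15*0.65) = 0.31225.
arg = 0.545436 + 0.31225 = 0.857686.
d = 2*arccos(0.857686) = 1.0801

1.0801
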